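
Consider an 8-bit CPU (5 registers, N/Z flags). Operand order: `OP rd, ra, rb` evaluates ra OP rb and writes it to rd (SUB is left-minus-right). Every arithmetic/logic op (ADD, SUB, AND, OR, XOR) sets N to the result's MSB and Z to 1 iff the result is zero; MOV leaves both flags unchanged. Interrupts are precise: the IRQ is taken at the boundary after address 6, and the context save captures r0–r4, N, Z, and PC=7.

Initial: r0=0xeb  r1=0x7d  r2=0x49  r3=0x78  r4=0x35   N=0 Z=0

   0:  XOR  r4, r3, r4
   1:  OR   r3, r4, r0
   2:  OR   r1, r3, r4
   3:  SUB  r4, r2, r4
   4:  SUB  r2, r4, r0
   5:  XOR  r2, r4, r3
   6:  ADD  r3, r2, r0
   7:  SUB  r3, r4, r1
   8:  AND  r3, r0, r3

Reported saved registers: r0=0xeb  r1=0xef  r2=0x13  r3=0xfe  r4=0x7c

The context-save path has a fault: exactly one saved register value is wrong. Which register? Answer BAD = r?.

BAD = r4

after  0: r0=0xeb r1=0x7d r2=0x49 r3=0x78 r4=0x4d  N=0 Z=0
after  1: r0=0xeb r1=0x7d r2=0x49 r3=0xef r4=0x4d  N=1 Z=0
after  2: r0=0xeb r1=0xef r2=0x49 r3=0xef r4=0x4d  N=1 Z=0
after  3: r0=0xeb r1=0xef r2=0x49 r3=0xef r4=0xfc  N=1 Z=0
after  4: r0=0xeb r1=0xef r2=0x11 r3=0xef r4=0xfc  N=0 Z=0
after  5: r0=0xeb r1=0xef r2=0x13 r3=0xef r4=0xfc  N=0 Z=0
after  6: r0=0xeb r1=0xef r2=0x13 r3=0xfe r4=0xfc  N=1 Z=0
-- IRQ taken; context saved, return-PC = 7 --
mismatch: r4: reported 0x7c vs actual 0xfc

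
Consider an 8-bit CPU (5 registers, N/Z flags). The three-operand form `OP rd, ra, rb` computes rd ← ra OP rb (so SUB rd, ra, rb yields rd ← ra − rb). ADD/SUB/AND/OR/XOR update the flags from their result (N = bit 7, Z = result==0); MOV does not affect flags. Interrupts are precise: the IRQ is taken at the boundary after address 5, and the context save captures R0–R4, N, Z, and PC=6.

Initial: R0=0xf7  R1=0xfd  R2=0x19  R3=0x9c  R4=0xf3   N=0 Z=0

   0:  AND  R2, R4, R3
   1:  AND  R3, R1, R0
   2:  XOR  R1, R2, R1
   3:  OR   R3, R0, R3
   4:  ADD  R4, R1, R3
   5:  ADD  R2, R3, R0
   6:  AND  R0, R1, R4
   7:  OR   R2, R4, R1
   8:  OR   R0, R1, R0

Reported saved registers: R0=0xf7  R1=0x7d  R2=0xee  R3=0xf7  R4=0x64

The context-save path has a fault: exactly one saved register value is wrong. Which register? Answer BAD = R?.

BAD = R1

after  0: R0=0xf7 R1=0xfd R2=0x90 R3=0x9c R4=0xf3  N=1 Z=0
after  1: R0=0xf7 R1=0xfd R2=0x90 R3=0xf5 R4=0xf3  N=1 Z=0
after  2: R0=0xf7 R1=0x6d R2=0x90 R3=0xf5 R4=0xf3  N=0 Z=0
after  3: R0=0xf7 R1=0x6d R2=0x90 R3=0xf7 R4=0xf3  N=1 Z=0
after  4: R0=0xf7 R1=0x6d R2=0x90 R3=0xf7 R4=0x64  N=0 Z=0
after  5: R0=0xf7 R1=0x6d R2=0xee R3=0xf7 R4=0x64  N=1 Z=0
-- IRQ taken; context saved, return-PC = 6 --
mismatch: R1: reported 0x7d vs actual 0x6d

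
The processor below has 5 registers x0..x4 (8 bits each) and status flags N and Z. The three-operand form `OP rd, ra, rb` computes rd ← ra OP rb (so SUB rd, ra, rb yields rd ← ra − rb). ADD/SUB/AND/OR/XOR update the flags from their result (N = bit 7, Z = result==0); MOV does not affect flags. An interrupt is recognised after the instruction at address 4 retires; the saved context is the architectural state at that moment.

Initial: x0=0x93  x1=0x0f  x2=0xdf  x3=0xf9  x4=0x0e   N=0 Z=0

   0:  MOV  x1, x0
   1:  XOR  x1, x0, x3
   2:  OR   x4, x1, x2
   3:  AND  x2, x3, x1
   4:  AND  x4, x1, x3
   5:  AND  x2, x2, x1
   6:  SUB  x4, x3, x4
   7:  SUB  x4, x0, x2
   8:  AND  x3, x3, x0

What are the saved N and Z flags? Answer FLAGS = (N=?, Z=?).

FLAGS = (N=0, Z=0)

after  0: x0=0x93 x1=0x93 x2=0xdf x3=0xf9 x4=0x0e  N=0 Z=0
after  1: x0=0x93 x1=0x6a x2=0xdf x3=0xf9 x4=0x0e  N=0 Z=0
after  2: x0=0x93 x1=0x6a x2=0xdf x3=0xf9 x4=0xff  N=1 Z=0
after  3: x0=0x93 x1=0x6a x2=0x68 x3=0xf9 x4=0xff  N=0 Z=0
after  4: x0=0x93 x1=0x6a x2=0x68 x3=0xf9 x4=0x68  N=0 Z=0
-- IRQ taken; context saved, return-PC = 5 --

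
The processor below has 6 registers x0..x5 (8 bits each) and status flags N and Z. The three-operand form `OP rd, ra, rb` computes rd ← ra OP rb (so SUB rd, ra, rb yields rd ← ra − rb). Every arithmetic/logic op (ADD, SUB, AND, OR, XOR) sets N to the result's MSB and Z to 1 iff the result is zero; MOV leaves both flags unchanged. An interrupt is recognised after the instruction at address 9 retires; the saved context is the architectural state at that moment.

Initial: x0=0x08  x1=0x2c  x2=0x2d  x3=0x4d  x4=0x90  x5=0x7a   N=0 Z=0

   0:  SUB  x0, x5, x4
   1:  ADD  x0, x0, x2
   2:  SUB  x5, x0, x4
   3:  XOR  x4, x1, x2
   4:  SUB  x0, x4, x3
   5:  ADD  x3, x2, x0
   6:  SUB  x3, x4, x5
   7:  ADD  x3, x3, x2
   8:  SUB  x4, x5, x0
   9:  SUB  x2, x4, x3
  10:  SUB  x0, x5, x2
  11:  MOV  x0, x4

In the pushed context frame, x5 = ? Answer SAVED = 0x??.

SAVED = 0x87

after  0: x0=0xea x1=0x2c x2=0x2d x3=0x4d x4=0x90 x5=0x7a  N=1 Z=0
after  1: x0=0x17 x1=0x2c x2=0x2d x3=0x4d x4=0x90 x5=0x7a  N=0 Z=0
after  2: x0=0x17 x1=0x2c x2=0x2d x3=0x4d x4=0x90 x5=0x87  N=1 Z=0
after  3: x0=0x17 x1=0x2c x2=0x2d x3=0x4d x4=0x01 x5=0x87  N=0 Z=0
after  4: x0=0xb4 x1=0x2c x2=0x2d x3=0x4d x4=0x01 x5=0x87  N=1 Z=0
after  5: x0=0xb4 x1=0x2c x2=0x2d x3=0xe1 x4=0x01 x5=0x87  N=1 Z=0
after  6: x0=0xb4 x1=0x2c x2=0x2d x3=0x7a x4=0x01 x5=0x87  N=0 Z=0
after  7: x0=0xb4 x1=0x2c x2=0x2d x3=0xa7 x4=0x01 x5=0x87  N=1 Z=0
after  8: x0=0xb4 x1=0x2c x2=0x2d x3=0xa7 x4=0xd3 x5=0x87  N=1 Z=0
after  9: x0=0xb4 x1=0x2c x2=0x2c x3=0xa7 x4=0xd3 x5=0x87  N=0 Z=0
-- IRQ taken; context saved, return-PC = 10 --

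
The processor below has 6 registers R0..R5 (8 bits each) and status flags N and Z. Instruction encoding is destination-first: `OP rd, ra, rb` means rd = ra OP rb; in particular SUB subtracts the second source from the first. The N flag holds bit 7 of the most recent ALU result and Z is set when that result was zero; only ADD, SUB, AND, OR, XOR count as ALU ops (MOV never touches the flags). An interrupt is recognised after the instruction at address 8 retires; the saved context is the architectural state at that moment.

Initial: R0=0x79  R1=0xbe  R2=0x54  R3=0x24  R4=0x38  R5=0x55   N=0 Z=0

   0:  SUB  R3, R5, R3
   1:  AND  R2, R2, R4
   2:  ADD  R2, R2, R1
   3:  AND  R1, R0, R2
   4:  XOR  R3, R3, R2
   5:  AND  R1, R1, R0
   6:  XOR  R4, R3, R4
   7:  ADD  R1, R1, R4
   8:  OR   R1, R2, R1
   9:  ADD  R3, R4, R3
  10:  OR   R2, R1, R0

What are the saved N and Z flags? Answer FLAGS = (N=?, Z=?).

FLAGS = (N=1, Z=0)

after  0: R0=0x79 R1=0xbe R2=0x54 R3=0x31 R4=0x38 R5=0x55  N=0 Z=0
after  1: R0=0x79 R1=0xbe R2=0x10 R3=0x31 R4=0x38 R5=0x55  N=0 Z=0
after  2: R0=0x79 R1=0xbe R2=0xce R3=0x31 R4=0x38 R5=0x55  N=1 Z=0
after  3: R0=0x79 R1=0x48 R2=0xce R3=0x31 R4=0x38 R5=0x55  N=0 Z=0
after  4: R0=0x79 R1=0x48 R2=0xce R3=0xff R4=0x38 R5=0x55  N=1 Z=0
after  5: R0=0x79 R1=0x48 R2=0xce R3=0xff R4=0x38 R5=0x55  N=0 Z=0
after  6: R0=0x79 R1=0x48 R2=0xce R3=0xff R4=0xc7 R5=0x55  N=1 Z=0
after  7: R0=0x79 R1=0x0f R2=0xce R3=0xff R4=0xc7 R5=0x55  N=0 Z=0
after  8: R0=0x79 R1=0xcf R2=0xce R3=0xff R4=0xc7 R5=0x55  N=1 Z=0
-- IRQ taken; context saved, return-PC = 9 --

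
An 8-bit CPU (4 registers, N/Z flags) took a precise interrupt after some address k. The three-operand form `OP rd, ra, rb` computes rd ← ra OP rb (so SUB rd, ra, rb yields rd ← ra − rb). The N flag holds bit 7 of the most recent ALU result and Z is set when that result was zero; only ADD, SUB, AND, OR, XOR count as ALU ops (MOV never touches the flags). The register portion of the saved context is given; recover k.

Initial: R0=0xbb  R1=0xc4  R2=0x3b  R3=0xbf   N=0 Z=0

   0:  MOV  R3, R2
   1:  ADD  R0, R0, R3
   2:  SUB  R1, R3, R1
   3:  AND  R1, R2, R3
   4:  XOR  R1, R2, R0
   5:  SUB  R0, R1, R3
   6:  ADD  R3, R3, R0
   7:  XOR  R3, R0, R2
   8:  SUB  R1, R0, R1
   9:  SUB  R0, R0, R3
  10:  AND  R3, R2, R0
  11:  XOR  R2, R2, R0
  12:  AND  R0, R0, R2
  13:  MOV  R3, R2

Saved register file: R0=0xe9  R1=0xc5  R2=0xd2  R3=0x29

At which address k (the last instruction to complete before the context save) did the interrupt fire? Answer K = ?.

after  0: R0=0xbb R1=0xc4 R2=0x3b R3=0x3b  N=0 Z=0
after  1: R0=0xf6 R1=0xc4 R2=0x3b R3=0x3b  N=1 Z=0
after  2: R0=0xf6 R1=0x77 R2=0x3b R3=0x3b  N=0 Z=0
after  3: R0=0xf6 R1=0x3b R2=0x3b R3=0x3b  N=0 Z=0
after  4: R0=0xf6 R1=0xcd R2=0x3b R3=0x3b  N=1 Z=0
after  5: R0=0x92 R1=0xcd R2=0x3b R3=0x3b  N=1 Z=0
after  6: R0=0x92 R1=0xcd R2=0x3b R3=0xcd  N=1 Z=0
after  7: R0=0x92 R1=0xcd R2=0x3b R3=0xa9  N=1 Z=0
after  8: R0=0x92 R1=0xc5 R2=0x3b R3=0xa9  N=1 Z=0
after  9: R0=0xe9 R1=0xc5 R2=0x3b R3=0xa9  N=1 Z=0
after 10: R0=0xe9 R1=0xc5 R2=0x3b R3=0x29  N=0 Z=0
after 11: R0=0xe9 R1=0xc5 R2=0xd2 R3=0x29  N=1 Z=0
-- IRQ taken; context saved, return-PC = 12 --

K = 11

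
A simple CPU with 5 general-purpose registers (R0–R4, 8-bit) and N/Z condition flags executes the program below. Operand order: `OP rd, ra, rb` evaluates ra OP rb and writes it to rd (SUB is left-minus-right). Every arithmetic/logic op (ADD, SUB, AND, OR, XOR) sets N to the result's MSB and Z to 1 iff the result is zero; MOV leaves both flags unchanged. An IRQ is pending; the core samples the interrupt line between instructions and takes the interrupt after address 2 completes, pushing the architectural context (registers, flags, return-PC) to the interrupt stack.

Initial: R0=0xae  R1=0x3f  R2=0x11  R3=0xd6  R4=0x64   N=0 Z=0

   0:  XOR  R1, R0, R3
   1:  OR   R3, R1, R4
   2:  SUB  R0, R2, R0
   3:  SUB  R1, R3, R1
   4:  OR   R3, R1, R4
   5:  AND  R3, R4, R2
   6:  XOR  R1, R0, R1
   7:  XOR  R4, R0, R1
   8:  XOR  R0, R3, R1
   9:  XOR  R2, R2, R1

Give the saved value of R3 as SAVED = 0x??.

after  0: R0=0xae R1=0x78 R2=0x11 R3=0xd6 R4=0x64  N=0 Z=0
after  1: R0=0xae R1=0x78 R2=0x11 R3=0x7c R4=0x64  N=0 Z=0
after  2: R0=0x63 R1=0x78 R2=0x11 R3=0x7c R4=0x64  N=0 Z=0
-- IRQ taken; context saved, return-PC = 3 --

SAVED = 0x7c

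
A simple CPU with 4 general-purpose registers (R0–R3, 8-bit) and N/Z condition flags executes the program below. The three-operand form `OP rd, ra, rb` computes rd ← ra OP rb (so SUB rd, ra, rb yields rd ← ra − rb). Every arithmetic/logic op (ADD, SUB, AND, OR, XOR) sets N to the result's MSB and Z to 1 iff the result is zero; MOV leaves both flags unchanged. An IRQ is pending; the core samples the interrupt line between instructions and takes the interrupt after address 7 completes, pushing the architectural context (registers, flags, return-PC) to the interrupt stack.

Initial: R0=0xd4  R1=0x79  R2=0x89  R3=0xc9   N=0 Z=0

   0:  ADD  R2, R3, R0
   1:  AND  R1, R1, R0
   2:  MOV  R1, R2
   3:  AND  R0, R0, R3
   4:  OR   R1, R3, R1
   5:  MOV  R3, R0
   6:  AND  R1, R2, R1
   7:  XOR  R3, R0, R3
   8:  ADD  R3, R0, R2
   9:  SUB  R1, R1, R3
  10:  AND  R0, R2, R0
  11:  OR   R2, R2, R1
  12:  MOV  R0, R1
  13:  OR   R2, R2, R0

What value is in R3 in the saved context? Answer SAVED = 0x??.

SAVED = 0x00

after  0: R0=0xd4 R1=0x79 R2=0x9d R3=0xc9  N=1 Z=0
after  1: R0=0xd4 R1=0x50 R2=0x9d R3=0xc9  N=0 Z=0
after  2: R0=0xd4 R1=0x9d R2=0x9d R3=0xc9  N=0 Z=0
after  3: R0=0xc0 R1=0x9d R2=0x9d R3=0xc9  N=1 Z=0
after  4: R0=0xc0 R1=0xdd R2=0x9d R3=0xc9  N=1 Z=0
after  5: R0=0xc0 R1=0xdd R2=0x9d R3=0xc0  N=1 Z=0
after  6: R0=0xc0 R1=0x9d R2=0x9d R3=0xc0  N=1 Z=0
after  7: R0=0xc0 R1=0x9d R2=0x9d R3=0x00  N=0 Z=1
-- IRQ taken; context saved, return-PC = 8 --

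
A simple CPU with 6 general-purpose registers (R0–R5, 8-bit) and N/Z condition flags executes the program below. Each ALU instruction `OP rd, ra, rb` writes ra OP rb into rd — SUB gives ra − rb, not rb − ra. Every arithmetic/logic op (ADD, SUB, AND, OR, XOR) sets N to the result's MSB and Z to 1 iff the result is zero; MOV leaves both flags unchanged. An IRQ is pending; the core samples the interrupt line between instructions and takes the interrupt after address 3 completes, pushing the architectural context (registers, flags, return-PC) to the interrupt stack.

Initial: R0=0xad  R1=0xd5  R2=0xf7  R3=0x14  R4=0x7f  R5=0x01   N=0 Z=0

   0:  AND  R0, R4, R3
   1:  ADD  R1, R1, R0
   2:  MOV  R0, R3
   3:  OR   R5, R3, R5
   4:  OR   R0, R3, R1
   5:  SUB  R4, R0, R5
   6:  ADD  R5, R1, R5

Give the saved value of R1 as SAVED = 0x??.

SAVED = 0xe9

after  0: R0=0x14 R1=0xd5 R2=0xf7 R3=0x14 R4=0x7f R5=0x01  N=0 Z=0
after  1: R0=0x14 R1=0xe9 R2=0xf7 R3=0x14 R4=0x7f R5=0x01  N=1 Z=0
after  2: R0=0x14 R1=0xe9 R2=0xf7 R3=0x14 R4=0x7f R5=0x01  N=1 Z=0
after  3: R0=0x14 R1=0xe9 R2=0xf7 R3=0x14 R4=0x7f R5=0x15  N=0 Z=0
-- IRQ taken; context saved, return-PC = 4 --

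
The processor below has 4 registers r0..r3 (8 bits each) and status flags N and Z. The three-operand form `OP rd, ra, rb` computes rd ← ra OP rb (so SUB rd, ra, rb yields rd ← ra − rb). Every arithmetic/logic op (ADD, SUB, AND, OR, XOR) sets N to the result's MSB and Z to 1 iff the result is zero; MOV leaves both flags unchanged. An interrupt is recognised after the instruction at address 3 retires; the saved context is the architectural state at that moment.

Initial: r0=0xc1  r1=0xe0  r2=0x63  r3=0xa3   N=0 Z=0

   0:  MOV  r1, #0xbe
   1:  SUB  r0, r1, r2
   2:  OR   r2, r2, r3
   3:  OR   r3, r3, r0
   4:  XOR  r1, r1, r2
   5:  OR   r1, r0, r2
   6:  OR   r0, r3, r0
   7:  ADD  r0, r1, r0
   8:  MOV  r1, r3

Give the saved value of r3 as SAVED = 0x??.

after  0: r0=0xc1 r1=0xbe r2=0x63 r3=0xa3  N=0 Z=0
after  1: r0=0x5b r1=0xbe r2=0x63 r3=0xa3  N=0 Z=0
after  2: r0=0x5b r1=0xbe r2=0xe3 r3=0xa3  N=1 Z=0
after  3: r0=0x5b r1=0xbe r2=0xe3 r3=0xfb  N=1 Z=0
-- IRQ taken; context saved, return-PC = 4 --

SAVED = 0xfb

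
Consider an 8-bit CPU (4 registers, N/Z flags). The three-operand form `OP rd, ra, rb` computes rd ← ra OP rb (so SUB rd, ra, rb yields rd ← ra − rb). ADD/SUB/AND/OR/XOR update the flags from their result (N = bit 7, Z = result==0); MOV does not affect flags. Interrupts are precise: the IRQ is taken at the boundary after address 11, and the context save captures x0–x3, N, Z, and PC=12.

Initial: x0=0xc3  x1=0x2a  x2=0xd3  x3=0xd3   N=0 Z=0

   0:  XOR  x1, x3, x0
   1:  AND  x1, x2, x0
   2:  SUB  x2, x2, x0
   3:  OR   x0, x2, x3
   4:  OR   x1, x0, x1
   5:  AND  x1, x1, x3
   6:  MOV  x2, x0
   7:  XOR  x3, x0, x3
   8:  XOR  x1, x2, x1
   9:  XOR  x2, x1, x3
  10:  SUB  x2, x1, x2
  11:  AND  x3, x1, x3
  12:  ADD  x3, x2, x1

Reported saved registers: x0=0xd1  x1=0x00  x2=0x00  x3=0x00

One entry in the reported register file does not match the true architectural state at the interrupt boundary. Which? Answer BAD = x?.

BAD = x0

after  0: x0=0xc3 x1=0x10 x2=0xd3 x3=0xd3  N=0 Z=0
after  1: x0=0xc3 x1=0xc3 x2=0xd3 x3=0xd3  N=1 Z=0
after  2: x0=0xc3 x1=0xc3 x2=0x10 x3=0xd3  N=0 Z=0
after  3: x0=0xd3 x1=0xc3 x2=0x10 x3=0xd3  N=1 Z=0
after  4: x0=0xd3 x1=0xd3 x2=0x10 x3=0xd3  N=1 Z=0
after  5: x0=0xd3 x1=0xd3 x2=0x10 x3=0xd3  N=1 Z=0
after  6: x0=0xd3 x1=0xd3 x2=0xd3 x3=0xd3  N=1 Z=0
after  7: x0=0xd3 x1=0xd3 x2=0xd3 x3=0x00  N=0 Z=1
after  8: x0=0xd3 x1=0x00 x2=0xd3 x3=0x00  N=0 Z=1
after  9: x0=0xd3 x1=0x00 x2=0x00 x3=0x00  N=0 Z=1
after 10: x0=0xd3 x1=0x00 x2=0x00 x3=0x00  N=0 Z=1
after 11: x0=0xd3 x1=0x00 x2=0x00 x3=0x00  N=0 Z=1
-- IRQ taken; context saved, return-PC = 12 --
mismatch: x0: reported 0xd1 vs actual 0xd3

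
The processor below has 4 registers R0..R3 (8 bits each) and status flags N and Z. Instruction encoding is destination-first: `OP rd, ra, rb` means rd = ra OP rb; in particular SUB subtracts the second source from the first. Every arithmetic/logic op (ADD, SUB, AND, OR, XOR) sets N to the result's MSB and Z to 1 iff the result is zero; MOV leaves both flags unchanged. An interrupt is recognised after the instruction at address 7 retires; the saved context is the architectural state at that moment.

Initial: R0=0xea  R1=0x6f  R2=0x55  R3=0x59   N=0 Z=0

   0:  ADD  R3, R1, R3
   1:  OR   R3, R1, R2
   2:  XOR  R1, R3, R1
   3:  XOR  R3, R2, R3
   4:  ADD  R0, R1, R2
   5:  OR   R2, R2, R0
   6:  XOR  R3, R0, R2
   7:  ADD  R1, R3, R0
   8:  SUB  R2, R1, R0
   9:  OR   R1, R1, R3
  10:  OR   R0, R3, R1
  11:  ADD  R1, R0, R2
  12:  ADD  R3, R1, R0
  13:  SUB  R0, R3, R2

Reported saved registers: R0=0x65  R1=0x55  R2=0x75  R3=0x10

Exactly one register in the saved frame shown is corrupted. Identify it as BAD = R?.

BAD = R1

after  0: R0=0xea R1=0x6f R2=0x55 R3=0xc8  N=1 Z=0
after  1: R0=0xea R1=0x6f R2=0x55 R3=0x7f  N=0 Z=0
after  2: R0=0xea R1=0x10 R2=0x55 R3=0x7f  N=0 Z=0
after  3: R0=0xea R1=0x10 R2=0x55 R3=0x2a  N=0 Z=0
after  4: R0=0x65 R1=0x10 R2=0x55 R3=0x2a  N=0 Z=0
after  5: R0=0x65 R1=0x10 R2=0x75 R3=0x2a  N=0 Z=0
after  6: R0=0x65 R1=0x10 R2=0x75 R3=0x10  N=0 Z=0
after  7: R0=0x65 R1=0x75 R2=0x75 R3=0x10  N=0 Z=0
-- IRQ taken; context saved, return-PC = 8 --
mismatch: R1: reported 0x55 vs actual 0x75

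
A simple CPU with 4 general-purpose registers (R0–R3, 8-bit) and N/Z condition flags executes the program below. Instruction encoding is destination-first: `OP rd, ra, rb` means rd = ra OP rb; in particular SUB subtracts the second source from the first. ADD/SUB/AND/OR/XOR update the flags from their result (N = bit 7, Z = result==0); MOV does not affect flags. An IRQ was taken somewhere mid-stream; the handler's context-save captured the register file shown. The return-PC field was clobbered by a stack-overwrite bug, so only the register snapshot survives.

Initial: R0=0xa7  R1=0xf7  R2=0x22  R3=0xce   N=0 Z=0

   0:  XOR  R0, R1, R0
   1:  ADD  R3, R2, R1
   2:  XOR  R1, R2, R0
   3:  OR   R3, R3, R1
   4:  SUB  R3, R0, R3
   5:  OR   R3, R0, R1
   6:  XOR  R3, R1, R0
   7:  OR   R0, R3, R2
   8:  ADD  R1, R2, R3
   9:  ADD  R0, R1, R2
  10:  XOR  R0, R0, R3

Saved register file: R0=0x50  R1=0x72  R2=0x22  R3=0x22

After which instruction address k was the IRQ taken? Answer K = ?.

K = 6

after  0: R0=0x50 R1=0xf7 R2=0x22 R3=0xce  N=0 Z=0
after  1: R0=0x50 R1=0xf7 R2=0x22 R3=0x19  N=0 Z=0
after  2: R0=0x50 R1=0x72 R2=0x22 R3=0x19  N=0 Z=0
after  3: R0=0x50 R1=0x72 R2=0x22 R3=0x7b  N=0 Z=0
after  4: R0=0x50 R1=0x72 R2=0x22 R3=0xd5  N=1 Z=0
after  5: R0=0x50 R1=0x72 R2=0x22 R3=0x72  N=0 Z=0
after  6: R0=0x50 R1=0x72 R2=0x22 R3=0x22  N=0 Z=0
-- IRQ taken; context saved, return-PC = 7 --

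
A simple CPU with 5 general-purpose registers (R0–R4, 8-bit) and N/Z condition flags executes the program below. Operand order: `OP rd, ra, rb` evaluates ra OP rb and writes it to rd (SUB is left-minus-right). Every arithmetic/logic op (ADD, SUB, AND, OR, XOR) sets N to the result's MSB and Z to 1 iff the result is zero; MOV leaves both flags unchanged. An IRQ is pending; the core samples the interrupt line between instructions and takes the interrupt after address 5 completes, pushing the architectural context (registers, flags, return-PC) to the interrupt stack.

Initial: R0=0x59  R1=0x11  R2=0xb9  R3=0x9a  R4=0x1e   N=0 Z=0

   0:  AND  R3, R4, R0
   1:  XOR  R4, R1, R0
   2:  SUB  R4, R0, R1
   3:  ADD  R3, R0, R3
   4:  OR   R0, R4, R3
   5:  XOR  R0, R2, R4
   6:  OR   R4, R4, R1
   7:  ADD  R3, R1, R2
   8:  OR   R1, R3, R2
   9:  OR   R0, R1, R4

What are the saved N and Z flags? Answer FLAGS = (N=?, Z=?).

FLAGS = (N=1, Z=0)

after  0: R0=0x59 R1=0x11 R2=0xb9 R3=0x18 R4=0x1e  N=0 Z=0
after  1: R0=0x59 R1=0x11 R2=0xb9 R3=0x18 R4=0x48  N=0 Z=0
after  2: R0=0x59 R1=0x11 R2=0xb9 R3=0x18 R4=0x48  N=0 Z=0
after  3: R0=0x59 R1=0x11 R2=0xb9 R3=0x71 R4=0x48  N=0 Z=0
after  4: R0=0x79 R1=0x11 R2=0xb9 R3=0x71 R4=0x48  N=0 Z=0
after  5: R0=0xf1 R1=0x11 R2=0xb9 R3=0x71 R4=0x48  N=1 Z=0
-- IRQ taken; context saved, return-PC = 6 --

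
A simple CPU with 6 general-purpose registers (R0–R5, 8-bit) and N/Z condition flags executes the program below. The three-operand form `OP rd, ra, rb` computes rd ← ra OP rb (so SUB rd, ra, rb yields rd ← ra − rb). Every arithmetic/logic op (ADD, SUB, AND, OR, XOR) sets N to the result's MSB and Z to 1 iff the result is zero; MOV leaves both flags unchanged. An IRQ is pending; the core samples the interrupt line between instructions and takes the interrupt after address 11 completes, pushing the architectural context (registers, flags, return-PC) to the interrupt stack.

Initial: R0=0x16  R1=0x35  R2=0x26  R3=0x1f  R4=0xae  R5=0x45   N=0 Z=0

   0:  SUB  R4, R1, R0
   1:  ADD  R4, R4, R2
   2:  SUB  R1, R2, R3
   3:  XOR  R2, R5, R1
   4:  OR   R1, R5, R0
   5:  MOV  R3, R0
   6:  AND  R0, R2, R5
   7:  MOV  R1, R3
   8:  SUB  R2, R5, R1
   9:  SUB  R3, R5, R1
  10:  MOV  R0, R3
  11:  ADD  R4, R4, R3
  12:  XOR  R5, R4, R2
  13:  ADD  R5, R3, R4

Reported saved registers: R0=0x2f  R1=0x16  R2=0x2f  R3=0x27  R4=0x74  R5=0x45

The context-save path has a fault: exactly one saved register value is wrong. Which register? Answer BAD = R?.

BAD = R3

after  0: R0=0x16 R1=0x35 R2=0x26 R3=0x1f R4=0x1f R5=0x45  N=0 Z=0
after  1: R0=0x16 R1=0x35 R2=0x26 R3=0x1f R4=0x45 R5=0x45  N=0 Z=0
after  2: R0=0x16 R1=0x07 R2=0x26 R3=0x1f R4=0x45 R5=0x45  N=0 Z=0
after  3: R0=0x16 R1=0x07 R2=0x42 R3=0x1f R4=0x45 R5=0x45  N=0 Z=0
after  4: R0=0x16 R1=0x57 R2=0x42 R3=0x1f R4=0x45 R5=0x45  N=0 Z=0
after  5: R0=0x16 R1=0x57 R2=0x42 R3=0x16 R4=0x45 R5=0x45  N=0 Z=0
after  6: R0=0x40 R1=0x57 R2=0x42 R3=0x16 R4=0x45 R5=0x45  N=0 Z=0
after  7: R0=0x40 R1=0x16 R2=0x42 R3=0x16 R4=0x45 R5=0x45  N=0 Z=0
after  8: R0=0x40 R1=0x16 R2=0x2f R3=0x16 R4=0x45 R5=0x45  N=0 Z=0
after  9: R0=0x40 R1=0x16 R2=0x2f R3=0x2f R4=0x45 R5=0x45  N=0 Z=0
after 10: R0=0x2f R1=0x16 R2=0x2f R3=0x2f R4=0x45 R5=0x45  N=0 Z=0
after 11: R0=0x2f R1=0x16 R2=0x2f R3=0x2f R4=0x74 R5=0x45  N=0 Z=0
-- IRQ taken; context saved, return-PC = 12 --
mismatch: R3: reported 0x27 vs actual 0x2f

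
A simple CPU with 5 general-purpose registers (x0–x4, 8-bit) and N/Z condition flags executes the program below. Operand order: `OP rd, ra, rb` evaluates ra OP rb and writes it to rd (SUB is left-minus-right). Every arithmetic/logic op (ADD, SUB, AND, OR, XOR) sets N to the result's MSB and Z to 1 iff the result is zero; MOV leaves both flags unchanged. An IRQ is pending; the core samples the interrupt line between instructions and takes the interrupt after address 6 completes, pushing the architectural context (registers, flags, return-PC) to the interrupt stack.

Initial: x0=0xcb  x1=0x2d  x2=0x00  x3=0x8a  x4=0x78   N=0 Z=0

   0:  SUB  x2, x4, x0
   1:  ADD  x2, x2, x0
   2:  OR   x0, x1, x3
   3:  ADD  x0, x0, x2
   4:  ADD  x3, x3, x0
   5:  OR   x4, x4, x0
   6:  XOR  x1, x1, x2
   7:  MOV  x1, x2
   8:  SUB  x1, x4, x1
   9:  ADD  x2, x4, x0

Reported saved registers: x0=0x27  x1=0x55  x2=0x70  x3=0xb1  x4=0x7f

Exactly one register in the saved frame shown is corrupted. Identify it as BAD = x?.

BAD = x2

after  0: x0=0xcb x1=0x2d x2=0xad x3=0x8a x4=0x78  N=1 Z=0
after  1: x0=0xcb x1=0x2d x2=0x78 x3=0x8a x4=0x78  N=0 Z=0
after  2: x0=0xaf x1=0x2d x2=0x78 x3=0x8a x4=0x78  N=1 Z=0
after  3: x0=0x27 x1=0x2d x2=0x78 x3=0x8a x4=0x78  N=0 Z=0
after  4: x0=0x27 x1=0x2d x2=0x78 x3=0xb1 x4=0x78  N=1 Z=0
after  5: x0=0x27 x1=0x2d x2=0x78 x3=0xb1 x4=0x7f  N=0 Z=0
after  6: x0=0x27 x1=0x55 x2=0x78 x3=0xb1 x4=0x7f  N=0 Z=0
-- IRQ taken; context saved, return-PC = 7 --
mismatch: x2: reported 0x70 vs actual 0x78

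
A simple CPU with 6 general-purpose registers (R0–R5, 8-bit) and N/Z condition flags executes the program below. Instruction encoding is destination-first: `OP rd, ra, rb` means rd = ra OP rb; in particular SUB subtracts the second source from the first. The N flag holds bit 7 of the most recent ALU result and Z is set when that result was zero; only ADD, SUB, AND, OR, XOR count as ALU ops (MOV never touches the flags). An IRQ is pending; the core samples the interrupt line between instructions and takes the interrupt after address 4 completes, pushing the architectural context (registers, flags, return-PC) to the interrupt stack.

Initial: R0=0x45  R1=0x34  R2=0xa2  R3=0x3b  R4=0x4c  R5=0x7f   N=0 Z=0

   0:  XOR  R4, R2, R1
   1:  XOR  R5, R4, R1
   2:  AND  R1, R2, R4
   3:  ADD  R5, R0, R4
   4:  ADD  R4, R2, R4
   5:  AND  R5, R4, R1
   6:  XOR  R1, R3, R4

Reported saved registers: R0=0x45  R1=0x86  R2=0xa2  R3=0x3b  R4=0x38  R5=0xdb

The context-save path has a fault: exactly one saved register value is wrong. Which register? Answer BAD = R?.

BAD = R1

after  0: R0=0x45 R1=0x34 R2=0xa2 R3=0x3b R4=0x96 R5=0x7f  N=1 Z=0
after  1: R0=0x45 R1=0x34 R2=0xa2 R3=0x3b R4=0x96 R5=0xa2  N=1 Z=0
after  2: R0=0x45 R1=0x82 R2=0xa2 R3=0x3b R4=0x96 R5=0xa2  N=1 Z=0
after  3: R0=0x45 R1=0x82 R2=0xa2 R3=0x3b R4=0x96 R5=0xdb  N=1 Z=0
after  4: R0=0x45 R1=0x82 R2=0xa2 R3=0x3b R4=0x38 R5=0xdb  N=0 Z=0
-- IRQ taken; context saved, return-PC = 5 --
mismatch: R1: reported 0x86 vs actual 0x82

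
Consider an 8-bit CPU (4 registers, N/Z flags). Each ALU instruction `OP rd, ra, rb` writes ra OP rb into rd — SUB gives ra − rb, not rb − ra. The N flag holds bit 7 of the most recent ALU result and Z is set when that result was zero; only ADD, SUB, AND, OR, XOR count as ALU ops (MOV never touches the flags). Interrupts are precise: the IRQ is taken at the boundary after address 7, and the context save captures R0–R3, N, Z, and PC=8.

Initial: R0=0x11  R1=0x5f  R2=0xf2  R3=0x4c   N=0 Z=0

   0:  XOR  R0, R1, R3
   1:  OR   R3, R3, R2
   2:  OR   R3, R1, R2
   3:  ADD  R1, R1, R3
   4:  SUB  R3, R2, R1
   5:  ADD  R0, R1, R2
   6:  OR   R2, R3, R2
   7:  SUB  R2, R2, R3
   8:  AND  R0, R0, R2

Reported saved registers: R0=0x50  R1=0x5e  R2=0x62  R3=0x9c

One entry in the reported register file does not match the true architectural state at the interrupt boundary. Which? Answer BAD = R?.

after  0: R0=0x13 R1=0x5f R2=0xf2 R3=0x4c  N=0 Z=0
after  1: R0=0x13 R1=0x5f R2=0xf2 R3=0xfe  N=1 Z=0
after  2: R0=0x13 R1=0x5f R2=0xf2 R3=0xff  N=1 Z=0
after  3: R0=0x13 R1=0x5e R2=0xf2 R3=0xff  N=0 Z=0
after  4: R0=0x13 R1=0x5e R2=0xf2 R3=0x94  N=1 Z=0
after  5: R0=0x50 R1=0x5e R2=0xf2 R3=0x94  N=0 Z=0
after  6: R0=0x50 R1=0x5e R2=0xf6 R3=0x94  N=1 Z=0
after  7: R0=0x50 R1=0x5e R2=0x62 R3=0x94  N=0 Z=0
-- IRQ taken; context saved, return-PC = 8 --
mismatch: R3: reported 0x9c vs actual 0x94

BAD = R3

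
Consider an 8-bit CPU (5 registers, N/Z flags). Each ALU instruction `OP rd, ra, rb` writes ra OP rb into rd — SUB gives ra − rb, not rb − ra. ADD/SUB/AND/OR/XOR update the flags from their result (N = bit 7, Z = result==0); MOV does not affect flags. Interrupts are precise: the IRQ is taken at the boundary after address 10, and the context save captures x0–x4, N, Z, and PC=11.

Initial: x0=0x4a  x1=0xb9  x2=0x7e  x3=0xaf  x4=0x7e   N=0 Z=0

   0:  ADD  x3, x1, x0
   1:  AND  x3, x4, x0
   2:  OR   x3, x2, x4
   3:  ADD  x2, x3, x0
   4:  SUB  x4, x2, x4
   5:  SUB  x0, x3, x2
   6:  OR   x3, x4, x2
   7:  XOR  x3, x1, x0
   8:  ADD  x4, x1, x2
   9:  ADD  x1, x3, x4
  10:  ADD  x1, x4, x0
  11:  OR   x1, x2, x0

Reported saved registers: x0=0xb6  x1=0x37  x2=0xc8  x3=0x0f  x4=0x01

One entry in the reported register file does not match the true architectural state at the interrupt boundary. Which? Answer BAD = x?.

after  0: x0=0x4a x1=0xb9 x2=0x7e x3=0x03 x4=0x7e  N=0 Z=0
after  1: x0=0x4a x1=0xb9 x2=0x7e x3=0x4a x4=0x7e  N=0 Z=0
after  2: x0=0x4a x1=0xb9 x2=0x7e x3=0x7e x4=0x7e  N=0 Z=0
after  3: x0=0x4a x1=0xb9 x2=0xc8 x3=0x7e x4=0x7e  N=1 Z=0
after  4: x0=0x4a x1=0xb9 x2=0xc8 x3=0x7e x4=0x4a  N=0 Z=0
after  5: x0=0xb6 x1=0xb9 x2=0xc8 x3=0x7e x4=0x4a  N=1 Z=0
after  6: x0=0xb6 x1=0xb9 x2=0xc8 x3=0xca x4=0x4a  N=1 Z=0
after  7: x0=0xb6 x1=0xb9 x2=0xc8 x3=0x0f x4=0x4a  N=0 Z=0
after  8: x0=0xb6 x1=0xb9 x2=0xc8 x3=0x0f x4=0x81  N=1 Z=0
after  9: x0=0xb6 x1=0x90 x2=0xc8 x3=0x0f x4=0x81  N=1 Z=0
after 10: x0=0xb6 x1=0x37 x2=0xc8 x3=0x0f x4=0x81  N=0 Z=0
-- IRQ taken; context saved, return-PC = 11 --
mismatch: x4: reported 0x01 vs actual 0x81

BAD = x4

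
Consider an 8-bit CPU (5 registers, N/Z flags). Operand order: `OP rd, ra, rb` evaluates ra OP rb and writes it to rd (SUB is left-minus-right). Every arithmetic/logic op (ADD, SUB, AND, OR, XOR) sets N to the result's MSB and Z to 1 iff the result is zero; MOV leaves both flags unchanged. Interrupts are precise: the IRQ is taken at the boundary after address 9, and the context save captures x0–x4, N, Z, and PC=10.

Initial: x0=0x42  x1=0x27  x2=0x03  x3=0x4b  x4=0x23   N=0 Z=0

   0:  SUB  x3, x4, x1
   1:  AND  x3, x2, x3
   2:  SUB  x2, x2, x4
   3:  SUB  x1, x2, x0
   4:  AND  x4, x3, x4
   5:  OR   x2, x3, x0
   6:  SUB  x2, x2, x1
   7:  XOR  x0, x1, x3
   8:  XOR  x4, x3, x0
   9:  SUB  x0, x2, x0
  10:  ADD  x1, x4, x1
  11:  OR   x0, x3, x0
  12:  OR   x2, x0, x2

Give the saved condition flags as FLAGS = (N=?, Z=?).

FLAGS = (N=0, Z=0)

after  0: x0=0x42 x1=0x27 x2=0x03 x3=0xfc x4=0x23  N=1 Z=0
after  1: x0=0x42 x1=0x27 x2=0x03 x3=0x00 x4=0x23  N=0 Z=1
after  2: x0=0x42 x1=0x27 x2=0xe0 x3=0x00 x4=0x23  N=1 Z=0
after  3: x0=0x42 x1=0x9e x2=0xe0 x3=0x00 x4=0x23  N=1 Z=0
after  4: x0=0x42 x1=0x9e x2=0xe0 x3=0x00 x4=0x00  N=0 Z=1
after  5: x0=0x42 x1=0x9e x2=0x42 x3=0x00 x4=0x00  N=0 Z=0
after  6: x0=0x42 x1=0x9e x2=0xa4 x3=0x00 x4=0x00  N=1 Z=0
after  7: x0=0x9e x1=0x9e x2=0xa4 x3=0x00 x4=0x00  N=1 Z=0
after  8: x0=0x9e x1=0x9e x2=0xa4 x3=0x00 x4=0x9e  N=1 Z=0
after  9: x0=0x06 x1=0x9e x2=0xa4 x3=0x00 x4=0x9e  N=0 Z=0
-- IRQ taken; context saved, return-PC = 10 --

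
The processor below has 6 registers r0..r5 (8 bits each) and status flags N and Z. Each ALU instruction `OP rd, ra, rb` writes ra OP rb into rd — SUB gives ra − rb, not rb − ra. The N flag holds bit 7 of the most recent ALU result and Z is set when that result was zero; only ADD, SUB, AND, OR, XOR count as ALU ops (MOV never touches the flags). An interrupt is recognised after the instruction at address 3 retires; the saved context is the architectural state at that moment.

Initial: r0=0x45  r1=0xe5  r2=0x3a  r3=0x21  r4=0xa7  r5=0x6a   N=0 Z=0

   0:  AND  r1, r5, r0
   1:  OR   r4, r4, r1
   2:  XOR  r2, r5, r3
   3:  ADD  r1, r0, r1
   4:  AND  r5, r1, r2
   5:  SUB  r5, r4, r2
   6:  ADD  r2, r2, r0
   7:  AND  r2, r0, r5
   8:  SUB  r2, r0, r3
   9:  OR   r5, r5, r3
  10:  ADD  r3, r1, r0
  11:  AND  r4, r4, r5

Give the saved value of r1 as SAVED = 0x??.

SAVED = 0x85

after  0: r0=0x45 r1=0x40 r2=0x3a r3=0x21 r4=0xa7 r5=0x6a  N=0 Z=0
after  1: r0=0x45 r1=0x40 r2=0x3a r3=0x21 r4=0xe7 r5=0x6a  N=1 Z=0
after  2: r0=0x45 r1=0x40 r2=0x4b r3=0x21 r4=0xe7 r5=0x6a  N=0 Z=0
after  3: r0=0x45 r1=0x85 r2=0x4b r3=0x21 r4=0xe7 r5=0x6a  N=1 Z=0
-- IRQ taken; context saved, return-PC = 4 --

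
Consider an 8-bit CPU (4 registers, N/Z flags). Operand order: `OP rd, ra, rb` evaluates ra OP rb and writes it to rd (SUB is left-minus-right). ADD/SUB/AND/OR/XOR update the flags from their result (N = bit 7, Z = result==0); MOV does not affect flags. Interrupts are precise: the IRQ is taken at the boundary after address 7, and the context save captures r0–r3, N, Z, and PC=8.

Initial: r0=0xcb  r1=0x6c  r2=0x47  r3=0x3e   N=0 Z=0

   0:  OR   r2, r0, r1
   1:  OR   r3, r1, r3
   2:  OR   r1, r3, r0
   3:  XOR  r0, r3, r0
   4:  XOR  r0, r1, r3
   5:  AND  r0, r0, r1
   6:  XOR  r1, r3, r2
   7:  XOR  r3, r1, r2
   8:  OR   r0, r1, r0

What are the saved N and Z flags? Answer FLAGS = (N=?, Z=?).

after  0: r0=0xcb r1=0x6c r2=0xef r3=0x3e  N=1 Z=0
after  1: r0=0xcb r1=0x6c r2=0xef r3=0x7e  N=0 Z=0
after  2: r0=0xcb r1=0xff r2=0xef r3=0x7e  N=1 Z=0
after  3: r0=0xb5 r1=0xff r2=0xef r3=0x7e  N=1 Z=0
after  4: r0=0x81 r1=0xff r2=0xef r3=0x7e  N=1 Z=0
after  5: r0=0x81 r1=0xff r2=0xef r3=0x7e  N=1 Z=0
after  6: r0=0x81 r1=0x91 r2=0xef r3=0x7e  N=1 Z=0
after  7: r0=0x81 r1=0x91 r2=0xef r3=0x7e  N=0 Z=0
-- IRQ taken; context saved, return-PC = 8 --

FLAGS = (N=0, Z=0)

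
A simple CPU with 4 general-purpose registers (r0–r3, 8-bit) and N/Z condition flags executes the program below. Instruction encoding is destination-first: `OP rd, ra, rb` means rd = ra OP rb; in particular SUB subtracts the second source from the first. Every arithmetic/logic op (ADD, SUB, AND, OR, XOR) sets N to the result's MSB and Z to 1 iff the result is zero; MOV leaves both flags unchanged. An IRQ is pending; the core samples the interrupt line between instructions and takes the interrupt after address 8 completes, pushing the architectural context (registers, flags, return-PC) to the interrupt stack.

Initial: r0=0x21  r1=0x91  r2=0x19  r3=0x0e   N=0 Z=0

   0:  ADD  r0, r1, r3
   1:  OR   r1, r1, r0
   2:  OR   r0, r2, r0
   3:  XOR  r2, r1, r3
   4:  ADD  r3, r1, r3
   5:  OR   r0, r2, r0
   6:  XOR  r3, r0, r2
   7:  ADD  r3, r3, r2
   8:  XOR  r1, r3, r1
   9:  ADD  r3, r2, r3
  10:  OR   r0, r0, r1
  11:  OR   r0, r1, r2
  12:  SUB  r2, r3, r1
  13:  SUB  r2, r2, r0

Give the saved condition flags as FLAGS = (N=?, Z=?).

FLAGS = (N=0, Z=1)

after  0: r0=0x9f r1=0x91 r2=0x19 r3=0x0e  N=1 Z=0
after  1: r0=0x9f r1=0x9f r2=0x19 r3=0x0e  N=1 Z=0
after  2: r0=0x9f r1=0x9f r2=0x19 r3=0x0e  N=1 Z=0
after  3: r0=0x9f r1=0x9f r2=0x91 r3=0x0e  N=1 Z=0
after  4: r0=0x9f r1=0x9f r2=0x91 r3=0xad  N=1 Z=0
after  5: r0=0x9f r1=0x9f r2=0x91 r3=0xad  N=1 Z=0
after  6: r0=0x9f r1=0x9f r2=0x91 r3=0x0e  N=0 Z=0
after  7: r0=0x9f r1=0x9f r2=0x91 r3=0x9f  N=1 Z=0
after  8: r0=0x9f r1=0x00 r2=0x91 r3=0x9f  N=0 Z=1
-- IRQ taken; context saved, return-PC = 9 --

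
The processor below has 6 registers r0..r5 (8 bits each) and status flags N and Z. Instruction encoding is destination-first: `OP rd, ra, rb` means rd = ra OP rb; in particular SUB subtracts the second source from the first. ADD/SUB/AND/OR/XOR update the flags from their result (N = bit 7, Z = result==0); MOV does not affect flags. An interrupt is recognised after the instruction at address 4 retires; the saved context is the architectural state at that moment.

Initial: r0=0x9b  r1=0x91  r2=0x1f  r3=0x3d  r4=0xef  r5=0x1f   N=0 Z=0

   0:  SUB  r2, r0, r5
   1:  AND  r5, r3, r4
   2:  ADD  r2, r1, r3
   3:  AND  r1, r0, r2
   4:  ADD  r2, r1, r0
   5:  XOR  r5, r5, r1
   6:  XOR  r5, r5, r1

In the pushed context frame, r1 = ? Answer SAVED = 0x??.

SAVED = 0x8a

after  0: r0=0x9b r1=0x91 r2=0x7c r3=0x3d r4=0xef r5=0x1f  N=0 Z=0
after  1: r0=0x9b r1=0x91 r2=0x7c r3=0x3d r4=0xef r5=0x2d  N=0 Z=0
after  2: r0=0x9b r1=0x91 r2=0xce r3=0x3d r4=0xef r5=0x2d  N=1 Z=0
after  3: r0=0x9b r1=0x8a r2=0xce r3=0x3d r4=0xef r5=0x2d  N=1 Z=0
after  4: r0=0x9b r1=0x8a r2=0x25 r3=0x3d r4=0xef r5=0x2d  N=0 Z=0
-- IRQ taken; context saved, return-PC = 5 --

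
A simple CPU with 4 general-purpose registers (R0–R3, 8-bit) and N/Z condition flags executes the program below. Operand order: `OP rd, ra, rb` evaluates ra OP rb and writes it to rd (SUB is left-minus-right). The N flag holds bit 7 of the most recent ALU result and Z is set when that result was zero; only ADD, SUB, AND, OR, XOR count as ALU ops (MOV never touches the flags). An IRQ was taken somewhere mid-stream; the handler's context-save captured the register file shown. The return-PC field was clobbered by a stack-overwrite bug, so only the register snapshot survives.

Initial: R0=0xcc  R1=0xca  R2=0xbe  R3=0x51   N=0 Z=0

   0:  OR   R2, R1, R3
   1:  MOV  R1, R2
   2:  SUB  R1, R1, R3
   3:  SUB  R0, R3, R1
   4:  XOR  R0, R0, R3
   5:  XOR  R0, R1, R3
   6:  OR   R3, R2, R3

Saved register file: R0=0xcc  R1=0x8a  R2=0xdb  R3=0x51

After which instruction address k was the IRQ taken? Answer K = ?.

after  0: R0=0xcc R1=0xca R2=0xdb R3=0x51  N=1 Z=0
after  1: R0=0xcc R1=0xdb R2=0xdb R3=0x51  N=1 Z=0
after  2: R0=0xcc R1=0x8a R2=0xdb R3=0x51  N=1 Z=0
-- IRQ taken; context saved, return-PC = 3 --

K = 2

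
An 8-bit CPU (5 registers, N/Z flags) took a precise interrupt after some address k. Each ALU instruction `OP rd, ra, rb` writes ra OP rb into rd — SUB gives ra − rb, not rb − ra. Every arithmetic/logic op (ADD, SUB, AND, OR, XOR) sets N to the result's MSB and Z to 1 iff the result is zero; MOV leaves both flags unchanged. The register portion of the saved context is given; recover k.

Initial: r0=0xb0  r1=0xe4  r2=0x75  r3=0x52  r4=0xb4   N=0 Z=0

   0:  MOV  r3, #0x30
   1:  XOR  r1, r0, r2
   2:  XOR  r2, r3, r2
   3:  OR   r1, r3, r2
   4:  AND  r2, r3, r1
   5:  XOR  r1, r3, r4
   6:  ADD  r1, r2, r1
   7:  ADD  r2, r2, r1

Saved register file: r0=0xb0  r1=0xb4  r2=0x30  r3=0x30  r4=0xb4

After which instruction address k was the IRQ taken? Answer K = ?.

K = 6

after  0: r0=0xb0 r1=0xe4 r2=0x75 r3=0x30 r4=0xb4  N=0 Z=0
after  1: r0=0xb0 r1=0xc5 r2=0x75 r3=0x30 r4=0xb4  N=1 Z=0
after  2: r0=0xb0 r1=0xc5 r2=0x45 r3=0x30 r4=0xb4  N=0 Z=0
after  3: r0=0xb0 r1=0x75 r2=0x45 r3=0x30 r4=0xb4  N=0 Z=0
after  4: r0=0xb0 r1=0x75 r2=0x30 r3=0x30 r4=0xb4  N=0 Z=0
after  5: r0=0xb0 r1=0x84 r2=0x30 r3=0x30 r4=0xb4  N=1 Z=0
after  6: r0=0xb0 r1=0xb4 r2=0x30 r3=0x30 r4=0xb4  N=1 Z=0
-- IRQ taken; context saved, return-PC = 7 --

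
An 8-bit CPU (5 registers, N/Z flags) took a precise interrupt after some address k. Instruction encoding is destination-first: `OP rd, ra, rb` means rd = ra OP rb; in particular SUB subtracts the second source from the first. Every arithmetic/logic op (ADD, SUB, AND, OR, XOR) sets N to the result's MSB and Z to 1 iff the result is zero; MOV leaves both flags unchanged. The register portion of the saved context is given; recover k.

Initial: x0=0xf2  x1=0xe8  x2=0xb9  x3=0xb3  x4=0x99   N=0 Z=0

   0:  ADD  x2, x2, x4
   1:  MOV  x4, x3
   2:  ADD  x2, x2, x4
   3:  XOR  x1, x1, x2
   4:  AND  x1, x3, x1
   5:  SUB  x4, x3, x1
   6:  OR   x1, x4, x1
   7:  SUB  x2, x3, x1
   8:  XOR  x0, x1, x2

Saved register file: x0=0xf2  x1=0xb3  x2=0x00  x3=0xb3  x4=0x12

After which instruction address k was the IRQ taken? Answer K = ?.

K = 7

after  0: x0=0xf2 x1=0xe8 x2=0x52 x3=0xb3 x4=0x99  N=0 Z=0
after  1: x0=0xf2 x1=0xe8 x2=0x52 x3=0xb3 x4=0xb3  N=0 Z=0
after  2: x0=0xf2 x1=0xe8 x2=0x05 x3=0xb3 x4=0xb3  N=0 Z=0
after  3: x0=0xf2 x1=0xed x2=0x05 x3=0xb3 x4=0xb3  N=1 Z=0
after  4: x0=0xf2 x1=0xa1 x2=0x05 x3=0xb3 x4=0xb3  N=1 Z=0
after  5: x0=0xf2 x1=0xa1 x2=0x05 x3=0xb3 x4=0x12  N=0 Z=0
after  6: x0=0xf2 x1=0xb3 x2=0x05 x3=0xb3 x4=0x12  N=1 Z=0
after  7: x0=0xf2 x1=0xb3 x2=0x00 x3=0xb3 x4=0x12  N=0 Z=1
-- IRQ taken; context saved, return-PC = 8 --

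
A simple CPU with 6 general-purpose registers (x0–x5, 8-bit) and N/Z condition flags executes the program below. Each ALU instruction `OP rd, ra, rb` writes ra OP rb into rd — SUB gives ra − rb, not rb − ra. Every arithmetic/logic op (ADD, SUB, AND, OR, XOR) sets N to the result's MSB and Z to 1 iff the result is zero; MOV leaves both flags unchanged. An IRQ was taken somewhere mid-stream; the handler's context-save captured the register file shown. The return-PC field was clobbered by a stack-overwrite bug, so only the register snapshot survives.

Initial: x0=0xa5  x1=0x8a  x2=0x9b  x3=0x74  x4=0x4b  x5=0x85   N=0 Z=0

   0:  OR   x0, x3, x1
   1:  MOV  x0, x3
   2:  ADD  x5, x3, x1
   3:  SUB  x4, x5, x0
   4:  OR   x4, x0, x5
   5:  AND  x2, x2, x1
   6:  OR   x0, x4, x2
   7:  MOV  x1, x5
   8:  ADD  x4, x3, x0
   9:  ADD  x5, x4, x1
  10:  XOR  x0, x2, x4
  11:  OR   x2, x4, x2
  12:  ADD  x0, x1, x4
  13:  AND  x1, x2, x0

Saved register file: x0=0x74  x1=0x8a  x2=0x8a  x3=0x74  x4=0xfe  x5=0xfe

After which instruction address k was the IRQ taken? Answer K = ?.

after  0: x0=0xfe x1=0x8a x2=0x9b x3=0x74 x4=0x4b x5=0x85  N=1 Z=0
after  1: x0=0x74 x1=0x8a x2=0x9b x3=0x74 x4=0x4b x5=0x85  N=1 Z=0
after  2: x0=0x74 x1=0x8a x2=0x9b x3=0x74 x4=0x4b x5=0xfe  N=1 Z=0
after  3: x0=0x74 x1=0x8a x2=0x9b x3=0x74 x4=0x8a x5=0xfe  N=1 Z=0
after  4: x0=0x74 x1=0x8a x2=0x9b x3=0x74 x4=0xfe x5=0xfe  N=1 Z=0
after  5: x0=0x74 x1=0x8a x2=0x8a x3=0x74 x4=0xfe x5=0xfe  N=1 Z=0
-- IRQ taken; context saved, return-PC = 6 --

K = 5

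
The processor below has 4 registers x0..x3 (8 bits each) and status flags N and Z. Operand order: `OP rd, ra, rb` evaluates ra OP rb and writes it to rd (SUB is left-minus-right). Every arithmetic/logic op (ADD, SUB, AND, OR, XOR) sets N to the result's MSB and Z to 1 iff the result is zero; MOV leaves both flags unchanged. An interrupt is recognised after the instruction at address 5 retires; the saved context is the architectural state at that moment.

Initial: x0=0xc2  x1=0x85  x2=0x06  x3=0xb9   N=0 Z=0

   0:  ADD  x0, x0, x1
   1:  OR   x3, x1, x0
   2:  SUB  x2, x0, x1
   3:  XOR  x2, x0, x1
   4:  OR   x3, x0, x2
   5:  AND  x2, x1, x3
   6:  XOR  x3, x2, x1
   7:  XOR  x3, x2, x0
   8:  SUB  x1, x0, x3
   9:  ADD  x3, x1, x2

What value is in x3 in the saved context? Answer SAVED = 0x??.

SAVED = 0xc7

after  0: x0=0x47 x1=0x85 x2=0x06 x3=0xb9  N=0 Z=0
after  1: x0=0x47 x1=0x85 x2=0x06 x3=0xc7  N=1 Z=0
after  2: x0=0x47 x1=0x85 x2=0xc2 x3=0xc7  N=1 Z=0
after  3: x0=0x47 x1=0x85 x2=0xc2 x3=0xc7  N=1 Z=0
after  4: x0=0x47 x1=0x85 x2=0xc2 x3=0xc7  N=1 Z=0
after  5: x0=0x47 x1=0x85 x2=0x85 x3=0xc7  N=1 Z=0
-- IRQ taken; context saved, return-PC = 6 --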